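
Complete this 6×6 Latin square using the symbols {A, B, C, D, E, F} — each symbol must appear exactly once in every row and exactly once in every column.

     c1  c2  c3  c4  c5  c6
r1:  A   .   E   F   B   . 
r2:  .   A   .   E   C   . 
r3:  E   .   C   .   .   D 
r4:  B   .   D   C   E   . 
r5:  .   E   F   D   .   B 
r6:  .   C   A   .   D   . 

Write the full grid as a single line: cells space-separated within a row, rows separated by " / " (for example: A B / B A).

A D E F B C / D A B E C F / E B C A F D / B F D C E A / C E F D A B / F C A B D E

(r1,c2): row 1 has {A,B,E,F}; column 2 has {A,C,E}, so it must be D.
(r1,c6): row 1 has {A,B,D,E,F}; column 6 has {B,D}, so it must be C.
(r2,c3): row 2 has {A,C,E}; column 3 has {A,C,D,E,F}, so it must be B.
(r2,c6): row 2 has {A,B,C,E}; column 6 has {B,C,D}, so it must be F.
(r4,c2): row 4 has {B,C,D,E}; column 2 has {A,C,D,E}, so it must be F.
(r4,c6): row 4 has {B,C,D,E,F}; column 6 has {B,C,D,F}, so it must be A.
(r5,c1): row 5 has {B,D,E,F}; column 1 has {A,B,E}, so it must be C.
(r5,c5): row 5 has {B,C,D,E,F}; column 5 has {B,C,D,E}, so it must be A.
(r6,c1): row 6 has {A,C,D}; column 1 has {A,B,C,E}, so it must be F.
(r6,c4): row 6 has {A,C,D,F}; column 4 has {C,D,E,F}, so it must be B.
(r6,c6): row 6 has {A,B,C,D,F}; column 6 has {A,B,C,D,F}, so it must be E.
(r2,c1): row 2 has {A,B,C,E,F}; column 1 has {A,B,C,E,F}, so it must be D.
(r3,c2): row 3 has {C,D,E}; column 2 has {A,C,D,E,F}, so it must be B.
(r3,c4): row 3 has {B,C,D,E}; column 4 has {B,C,D,E,F}, so it must be A.
(r3,c5): row 3 has {A,B,C,D,E}; column 5 has {A,B,C,D,E}, so it must be F.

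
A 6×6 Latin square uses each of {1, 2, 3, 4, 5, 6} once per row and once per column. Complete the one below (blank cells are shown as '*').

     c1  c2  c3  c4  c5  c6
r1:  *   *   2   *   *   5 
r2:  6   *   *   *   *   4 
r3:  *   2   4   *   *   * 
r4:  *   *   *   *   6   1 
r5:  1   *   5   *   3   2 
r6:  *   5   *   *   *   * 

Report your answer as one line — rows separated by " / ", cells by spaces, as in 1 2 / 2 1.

3 1 2 6 4 5 / 6 3 1 2 5 4 / 5 2 4 3 1 6 / 2 4 3 5 6 1 / 1 6 5 4 3 2 / 4 5 6 1 2 3

(r4,c3) = 3
(r2,c3) = 1
(r4,c2) = 4
(r5,c2) = 6
(r5,c4) = 4
(r6,c3) = 6
(r6,c6) = 3
(r2,c2) = 3
(r3,c6) = 6
(r1,c2) = 1
(r1,c5) = 4
(r1,c1) = 3
(r1,c4) = 6
(r3,c1) = 5
(r3,c5) = 1
(r4,c1) = 2
(r4,c4) = 5
(r6,c1) = 4
(r6,c5) = 2
(r2,c4) = 2
(r2,c5) = 5
(r3,c4) = 3
(r6,c4) = 1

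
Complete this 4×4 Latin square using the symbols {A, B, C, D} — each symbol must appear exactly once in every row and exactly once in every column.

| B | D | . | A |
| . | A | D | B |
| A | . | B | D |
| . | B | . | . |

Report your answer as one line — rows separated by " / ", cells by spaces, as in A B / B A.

B D C A / C A D B / A C B D / D B A C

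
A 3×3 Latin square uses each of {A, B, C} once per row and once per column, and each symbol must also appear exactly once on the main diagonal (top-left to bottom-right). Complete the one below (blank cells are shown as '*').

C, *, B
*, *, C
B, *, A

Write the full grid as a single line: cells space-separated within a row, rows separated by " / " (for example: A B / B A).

(r1,c2) = A
(r2,c1) = A
(r2,c2) = B
(r3,c2) = C

C A B / A B C / B C A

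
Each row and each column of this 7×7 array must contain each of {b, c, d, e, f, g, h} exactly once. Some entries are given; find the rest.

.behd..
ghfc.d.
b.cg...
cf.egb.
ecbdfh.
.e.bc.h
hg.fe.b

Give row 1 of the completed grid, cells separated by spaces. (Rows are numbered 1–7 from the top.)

(r1,c1) = f
(r2,c5) = b
(r2,c7) = e
(r3,c2) = d
(r3,c5) = h
(r3,c7) = f
(r4,c7) = d
(r5,c7) = g
(r6,c1) = d
(r6,c3) = g
(r6,c6) = f
(r7,c3) = d
(r7,c6) = c
(r1,c6) = g
(r1,c7) = c

f b e h d g c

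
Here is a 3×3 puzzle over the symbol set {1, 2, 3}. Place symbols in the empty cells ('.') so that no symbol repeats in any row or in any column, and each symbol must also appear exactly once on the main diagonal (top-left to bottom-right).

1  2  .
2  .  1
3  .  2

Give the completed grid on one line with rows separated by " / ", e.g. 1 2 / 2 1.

(r1,c3) = 3
(r2,c2) = 3
(r3,c2) = 1

1 2 3 / 2 3 1 / 3 1 2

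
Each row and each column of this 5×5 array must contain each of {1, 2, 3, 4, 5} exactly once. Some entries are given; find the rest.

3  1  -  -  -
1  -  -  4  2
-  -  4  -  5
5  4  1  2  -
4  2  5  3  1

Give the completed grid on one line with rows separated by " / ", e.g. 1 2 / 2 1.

At row 1, column 3: row 1 has {1,3}; column 3 has {1,4,5}; that leaves 2.
At row 1, column 4: row 1 has {1,2,3}; column 4 has {2,3,4}; that leaves 5.
At row 1, column 5: row 1 has {1,2,3,5}; column 5 has {1,2,5}; that leaves 4.
At row 2, column 3: row 2 has {1,2,4}; column 3 has {1,2,4,5}; that leaves 3.
At row 3, column 1: row 3 has {4,5}; column 1 has {1,3,4,5}; that leaves 2.
At row 3, column 2: row 3 has {2,4,5}; column 2 has {1,2,4}; that leaves 3.
At row 3, column 4: row 3 has {2,3,4,5}; column 4 has {2,3,4,5}; that leaves 1.
At row 4, column 5: row 4 has {1,2,4,5}; column 5 has {1,2,4,5}; that leaves 3.
At row 2, column 2: row 2 has {1,2,3,4}; column 2 has {1,2,3,4}; that leaves 5.

3 1 2 5 4 / 1 5 3 4 2 / 2 3 4 1 5 / 5 4 1 2 3 / 4 2 5 3 1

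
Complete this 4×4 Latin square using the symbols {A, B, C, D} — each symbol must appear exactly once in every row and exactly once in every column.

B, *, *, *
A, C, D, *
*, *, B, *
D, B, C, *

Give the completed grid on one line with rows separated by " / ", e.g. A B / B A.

B D A C / A C D B / C A B D / D B C A

Cell (r1,c3): row 1 has {B}; column 3 has {B,C,D} → A.
Cell (r2,c4): row 2 has {A,C,D}; column 4 is empty so far → B.
Cell (r3,c1): row 3 has {B}; column 1 has {A,B,D} → C.
Cell (r4,c4): row 4 has {B,C,D}; column 4 has {B} → A.
Cell (r1,c2): row 1 has {A,B}; column 2 has {B,C} → D.
Cell (r1,c4): row 1 has {A,B,D}; column 4 has {A,B} → C.
Cell (r3,c2): row 3 has {B,C}; column 2 has {B,C,D} → A.
Cell (r3,c4): row 3 has {A,B,C}; column 4 has {A,B,C} → D.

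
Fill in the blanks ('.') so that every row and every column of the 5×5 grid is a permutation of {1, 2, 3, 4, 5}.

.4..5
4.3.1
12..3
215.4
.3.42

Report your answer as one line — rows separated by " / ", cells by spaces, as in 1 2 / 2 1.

3 4 2 1 5 / 4 5 3 2 1 / 1 2 4 5 3 / 2 1 5 3 4 / 5 3 1 4 2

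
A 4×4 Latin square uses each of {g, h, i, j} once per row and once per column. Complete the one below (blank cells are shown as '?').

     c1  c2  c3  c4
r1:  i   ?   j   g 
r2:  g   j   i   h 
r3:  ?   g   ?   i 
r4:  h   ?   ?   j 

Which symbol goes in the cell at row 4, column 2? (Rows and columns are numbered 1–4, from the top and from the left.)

i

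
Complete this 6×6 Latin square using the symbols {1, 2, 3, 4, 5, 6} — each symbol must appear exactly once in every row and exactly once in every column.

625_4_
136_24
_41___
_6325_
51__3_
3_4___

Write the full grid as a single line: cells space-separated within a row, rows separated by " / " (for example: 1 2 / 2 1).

6 2 5 1 4 3 / 1 3 6 5 2 4 / 2 4 1 3 6 5 / 4 6 3 2 5 1 / 5 1 2 4 3 6 / 3 5 4 6 1 2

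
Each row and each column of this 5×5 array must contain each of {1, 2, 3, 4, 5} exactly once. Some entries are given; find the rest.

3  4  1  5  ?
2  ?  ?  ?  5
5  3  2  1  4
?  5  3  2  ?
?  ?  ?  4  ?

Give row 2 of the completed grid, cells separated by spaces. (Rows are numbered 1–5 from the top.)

2 1 4 3 5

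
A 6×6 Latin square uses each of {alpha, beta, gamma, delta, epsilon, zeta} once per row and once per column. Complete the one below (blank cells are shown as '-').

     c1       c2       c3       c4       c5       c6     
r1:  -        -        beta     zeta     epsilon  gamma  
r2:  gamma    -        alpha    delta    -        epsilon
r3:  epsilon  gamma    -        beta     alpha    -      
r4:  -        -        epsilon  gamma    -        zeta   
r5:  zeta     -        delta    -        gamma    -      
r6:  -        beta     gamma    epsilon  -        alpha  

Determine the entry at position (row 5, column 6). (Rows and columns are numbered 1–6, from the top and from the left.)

beta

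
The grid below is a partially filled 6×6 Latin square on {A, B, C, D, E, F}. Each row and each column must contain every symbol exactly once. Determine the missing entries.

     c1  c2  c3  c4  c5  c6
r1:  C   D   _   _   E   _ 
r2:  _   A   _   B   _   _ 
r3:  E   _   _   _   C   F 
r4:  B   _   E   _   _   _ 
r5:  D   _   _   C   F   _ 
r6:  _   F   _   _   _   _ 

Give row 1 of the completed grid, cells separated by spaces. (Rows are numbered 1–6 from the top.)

C D F A E B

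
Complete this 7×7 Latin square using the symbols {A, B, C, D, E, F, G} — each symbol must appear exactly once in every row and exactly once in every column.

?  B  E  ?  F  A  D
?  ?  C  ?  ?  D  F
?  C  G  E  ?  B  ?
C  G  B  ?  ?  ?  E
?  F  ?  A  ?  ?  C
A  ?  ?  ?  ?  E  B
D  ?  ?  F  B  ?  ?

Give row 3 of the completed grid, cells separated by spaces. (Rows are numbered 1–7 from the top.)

F C G E D B A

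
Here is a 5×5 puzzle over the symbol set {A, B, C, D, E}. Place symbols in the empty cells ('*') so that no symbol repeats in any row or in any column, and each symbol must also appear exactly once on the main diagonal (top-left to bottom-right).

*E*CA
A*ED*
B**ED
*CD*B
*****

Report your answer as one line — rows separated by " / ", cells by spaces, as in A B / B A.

D E B C A / A B E D C / B A C E D / E C D A B / C D A B E

row 1 has {A,C,E}; column 1 has {A,B}; the diagonal is empty so far — only D is left for (r1,c1).
row 1 has {A,C,D,E}; column 3 has {D,E} — only B is left for (r1,c3).
row 2 has {A,D,E}; column 2 has {C,E}; the diagonal has {D} — only B is left for (r2,c2).
row 2 has {A,B,D,E}; column 5 has {A,B,D} — only C is left for (r2,c5).
row 3 has {B,D,E}; column 2 has {B,C,E} — only A is left for (r3,c2).
row 3 has {A,B,D,E}; column 3 has {B,D,E}; the diagonal has {B,D} — only C is left for (r3,c3).
row 4 has {B,C,D}; column 1 has {A,B,D} — only E is left for (r4,c1).
row 4 has {B,C,D,E}; column 4 has {C,D,E}; the diagonal has {B,C,D} — only A is left for (r4,c4).
row 5 is empty so far; column 1 has {A,B,D,E} — only C is left for (r5,c1).
row 5 has {C}; column 2 has {A,B,C,E} — only D is left for (r5,c2).
row 5 has {C,D}; column 3 has {B,C,D,E} — only A is left for (r5,c3).
row 5 has {A,C,D}; column 4 has {A,C,D,E} — only B is left for (r5,c4).
row 5 has {A,B,C,D}; column 5 has {A,B,C,D}; the diagonal has {A,B,C,D} — only E is left for (r5,c5).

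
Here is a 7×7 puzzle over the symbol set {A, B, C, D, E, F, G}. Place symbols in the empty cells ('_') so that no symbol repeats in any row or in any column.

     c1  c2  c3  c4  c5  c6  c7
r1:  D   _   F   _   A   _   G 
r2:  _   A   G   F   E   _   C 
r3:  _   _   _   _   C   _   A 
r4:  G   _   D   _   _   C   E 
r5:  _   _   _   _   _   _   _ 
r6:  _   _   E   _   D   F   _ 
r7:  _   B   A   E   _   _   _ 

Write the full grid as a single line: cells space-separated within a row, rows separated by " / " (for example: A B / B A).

At row 2, column 1: row 2 has {A,C,E,F,G}; column 1 has {D,G}; that leaves B.
At row 2, column 6: row 2 has {A,B,C,E,F,G}; column 6 has {C,F}; that leaves D.
At row 3, column 3: row 3 has {A,C}; column 3 has {A,D,E,F,G}; that leaves B.
At row 4, column 2: row 4 has {C,D,E,G}; column 2 has {A,B}; that leaves F.
At row 4, column 5: row 4 has {C,D,E,F,G}; column 5 has {A,C,D,E}; that leaves B.
At row 5, column 3: row 5 is empty so far; column 3 has {A,B,D,E,F,G}; that leaves C.
At row 6, column 7: row 6 has {D,E,F}; column 7 has {A,C,E,G}; that leaves B.
At row 7, column 6: row 7 has {A,B,E}; column 6 has {C,D,F}; that leaves G.
At row 3, column 6: row 3 has {A,B,C}; column 6 has {C,D,F,G}; that leaves E.
At row 4, column 4: row 4 has {B,C,D,E,F,G}; column 4 has {E,F}; that leaves A.
At row 7, column 5: row 7 has {A,B,E,G}; column 5 has {A,B,C,D,E}; that leaves F.
At row 7, column 7: row 7 has {A,B,E,F,G}; column 7 has {A,B,C,E,G}; that leaves D.
At row 1, column 6: row 1 has {A,D,F,G}; column 6 has {C,D,E,F,G}; that leaves B.
At row 3, column 1: row 3 has {A,B,C,E}; column 1 has {B,D,G}; that leaves F.
At row 5, column 5: row 5 has {C}; column 5 has {A,B,C,D,E,F}; that leaves G.
At row 5, column 6: row 5 has {C,G}; column 6 has {B,C,D,E,F,G}; that leaves A.
At row 5, column 7: row 5 has {A,C,G}; column 7 has {A,B,C,D,E,G}; that leaves F.
At row 7, column 1: row 7 has {A,B,D,E,F,G}; column 1 has {B,D,F,G}; that leaves C.
At row 1, column 4: row 1 has {A,B,D,F,G}; column 4 has {A,E,F}; that leaves C.
At row 5, column 1: row 5 has {A,C,F,G}; column 1 has {B,C,D,F,G}; that leaves E.
At row 5, column 2: row 5 has {A,C,E,F,G}; column 2 has {A,B,F}; that leaves D.
At row 5, column 4: row 5 has {A,C,D,E,F,G}; column 4 has {A,C,E,F}; that leaves B.
At row 6, column 1: row 6 has {B,D,E,F}; column 1 has {B,C,D,E,F,G}; that leaves A.
At row 6, column 4: row 6 has {A,B,D,E,F}; column 4 has {A,B,C,E,F}; that leaves G.
At row 1, column 2: row 1 has {A,B,C,D,F,G}; column 2 has {A,B,D,F}; that leaves E.
At row 3, column 2: row 3 has {A,B,C,E,F}; column 2 has {A,B,D,E,F}; that leaves G.
At row 3, column 4: row 3 has {A,B,C,E,F,G}; column 4 has {A,B,C,E,F,G}; that leaves D.
At row 6, column 2: row 6 has {A,B,D,E,F,G}; column 2 has {A,B,D,E,F,G}; that leaves C.

D E F C A B G / B A G F E D C / F G B D C E A / G F D A B C E / E D C B G A F / A C E G D F B / C B A E F G D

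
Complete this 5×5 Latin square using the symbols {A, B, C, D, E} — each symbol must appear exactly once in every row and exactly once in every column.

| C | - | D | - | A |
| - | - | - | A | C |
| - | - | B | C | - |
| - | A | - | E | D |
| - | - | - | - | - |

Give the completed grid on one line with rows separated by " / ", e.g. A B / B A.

C E D B A / D B E A C / A D B C E / B A C E D / E C A D B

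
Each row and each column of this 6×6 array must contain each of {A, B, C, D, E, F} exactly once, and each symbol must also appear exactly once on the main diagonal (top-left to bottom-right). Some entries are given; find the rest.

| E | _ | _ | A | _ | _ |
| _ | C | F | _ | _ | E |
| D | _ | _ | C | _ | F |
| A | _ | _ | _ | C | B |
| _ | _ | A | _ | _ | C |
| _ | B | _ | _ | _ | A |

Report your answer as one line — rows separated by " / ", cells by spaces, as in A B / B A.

E F C A B D / B C F D A E / D A B C E F / A D E F C B / F E A B D C / C B D E F A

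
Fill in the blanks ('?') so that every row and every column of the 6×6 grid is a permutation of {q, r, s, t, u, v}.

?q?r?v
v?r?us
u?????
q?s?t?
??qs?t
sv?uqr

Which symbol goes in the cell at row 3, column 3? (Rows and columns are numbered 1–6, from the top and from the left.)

(r1,c1): row 1 has {q,r,v}; column 1 has {q,s,u,v}, so it must be t.
(r1,c3): row 1 has {q,r,t,v}; column 3 has {q,r,s}, so it must be u.
(r1,c5): row 1 has {q,r,t,u,v}; column 5 has {q,t,u}, so it must be s.
(r2,c2): row 2 has {r,s,u,v}; column 2 has {q,v}, so it must be t.
(r2,c4): row 2 has {r,s,t,u,v}; column 4 has {r,s,u}, so it must be q.
(r3,c6): row 3 has {u}; column 6 has {r,s,t,v}, so it must be q.
(r4,c4): row 4 has {q,s,t}; column 4 has {q,r,s,u}, so it must be v.
(r4,c6): row 4 has {q,s,t,v}; column 6 has {q,r,s,t,v}, so it must be u.
(r5,c1): row 5 has {q,s,t}; column 1 has {q,s,t,u,v}, so it must be r.
(r5,c2): row 5 has {q,r,s,t}; column 2 has {q,t,v}, so it must be u.
(r5,c5): row 5 has {q,r,s,t,u}; column 5 has {q,s,t,u}, so it must be v.
(r6,c3): row 6 has {q,r,s,u,v}; column 3 has {q,r,s,u}, so it must be t.
(r3,c3): row 3 has {q,u}; column 3 has {q,r,s,t,u}, so it must be v.

v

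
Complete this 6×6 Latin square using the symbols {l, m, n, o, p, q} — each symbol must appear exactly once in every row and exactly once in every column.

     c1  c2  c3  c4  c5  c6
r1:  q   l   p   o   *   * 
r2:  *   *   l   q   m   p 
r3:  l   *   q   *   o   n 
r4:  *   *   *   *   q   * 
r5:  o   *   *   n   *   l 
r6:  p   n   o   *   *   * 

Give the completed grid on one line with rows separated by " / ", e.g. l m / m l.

q l p o n m / n o l q m p / l m q p o n / m p n l q o / o q m n p l / p n o m l q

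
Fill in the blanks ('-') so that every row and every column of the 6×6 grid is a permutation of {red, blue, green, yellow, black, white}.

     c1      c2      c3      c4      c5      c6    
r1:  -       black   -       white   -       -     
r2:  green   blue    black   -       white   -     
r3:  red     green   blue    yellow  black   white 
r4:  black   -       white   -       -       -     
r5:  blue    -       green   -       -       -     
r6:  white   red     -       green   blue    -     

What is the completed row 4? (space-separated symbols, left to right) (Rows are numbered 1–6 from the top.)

black yellow white blue red green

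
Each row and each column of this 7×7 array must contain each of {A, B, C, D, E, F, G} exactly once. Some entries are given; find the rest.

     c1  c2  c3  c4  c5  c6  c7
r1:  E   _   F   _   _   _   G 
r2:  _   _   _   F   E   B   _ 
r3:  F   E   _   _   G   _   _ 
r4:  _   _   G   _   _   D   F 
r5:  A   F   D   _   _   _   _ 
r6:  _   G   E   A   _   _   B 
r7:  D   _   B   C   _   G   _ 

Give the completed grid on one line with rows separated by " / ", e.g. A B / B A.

E B F D C A G / G D C F E B A / F E A B G C D / B C G E A D F / A F D G B E C / C G E A D F B / D A B C F G E

(r6,c1) = C
(r6,c6) = F
(r7,c2) = A
(r7,c5) = F
(r7,c7) = E
(r2,c1) = G
(r4,c1) = B
(r4,c2) = C
(r4,c4) = E
(r4,c5) = A
(r5,c7) = C
(r6,c5) = D
(r2,c2) = D
(r2,c7) = A
(r3,c7) = D
(r5,c5) = B
(r5,c6) = E
(r1,c2) = B
(r1,c4) = D
(r1,c5) = C
(r1,c6) = A
(r2,c3) = C
(r3,c3) = A
(r3,c4) = B
(r3,c6) = C
(r5,c4) = G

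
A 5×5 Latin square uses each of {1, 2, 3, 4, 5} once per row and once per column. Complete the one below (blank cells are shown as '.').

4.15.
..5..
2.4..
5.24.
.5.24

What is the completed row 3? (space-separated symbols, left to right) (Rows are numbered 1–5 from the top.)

2 1 4 3 5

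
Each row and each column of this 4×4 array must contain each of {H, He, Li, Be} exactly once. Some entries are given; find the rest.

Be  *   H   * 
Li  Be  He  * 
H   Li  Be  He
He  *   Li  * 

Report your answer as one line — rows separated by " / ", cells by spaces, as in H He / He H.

Be He H Li / Li Be He H / H Li Be He / He H Li Be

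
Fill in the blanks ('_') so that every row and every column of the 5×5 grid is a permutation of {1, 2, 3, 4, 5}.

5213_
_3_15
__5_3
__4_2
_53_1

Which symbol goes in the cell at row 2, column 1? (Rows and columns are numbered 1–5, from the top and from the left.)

Cell (r1,c5): row 1 has {1,2,3,5}; column 5 has {1,2,3,5} → 4.
Cell (r2,c3): row 2 has {1,3,5}; column 3 has {1,3,4,5} → 2.
Cell (r4,c2): row 4 has {2,4}; column 2 has {2,3,5} → 1.
Cell (r4,c4): row 4 has {1,2,4}; column 4 has {1,3} → 5.
Cell (r2,c1): row 2 has {1,2,3,5}; column 1 has {5} → 4.

4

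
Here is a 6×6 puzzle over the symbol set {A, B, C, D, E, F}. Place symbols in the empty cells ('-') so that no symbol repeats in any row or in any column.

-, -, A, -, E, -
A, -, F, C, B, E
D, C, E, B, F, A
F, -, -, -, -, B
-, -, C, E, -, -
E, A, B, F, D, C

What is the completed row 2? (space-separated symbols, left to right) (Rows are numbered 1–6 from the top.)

A D F C B E

At row 1, column 4: row 1 has {A,E}; column 4 has {B,C,E,F}; that leaves D.
At row 1, column 6: row 1 has {A,D,E}; column 6 has {A,B,C,E}; that leaves F.
At row 2, column 2: row 2 has {A,B,C,E,F}; column 2 has {A,C}; that leaves D.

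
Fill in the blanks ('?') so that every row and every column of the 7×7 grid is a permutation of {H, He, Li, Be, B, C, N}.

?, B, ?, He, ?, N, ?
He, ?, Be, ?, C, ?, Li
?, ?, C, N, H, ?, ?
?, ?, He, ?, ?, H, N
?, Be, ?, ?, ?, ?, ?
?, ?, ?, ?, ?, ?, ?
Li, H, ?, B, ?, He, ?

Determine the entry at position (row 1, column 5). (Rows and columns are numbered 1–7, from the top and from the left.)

Li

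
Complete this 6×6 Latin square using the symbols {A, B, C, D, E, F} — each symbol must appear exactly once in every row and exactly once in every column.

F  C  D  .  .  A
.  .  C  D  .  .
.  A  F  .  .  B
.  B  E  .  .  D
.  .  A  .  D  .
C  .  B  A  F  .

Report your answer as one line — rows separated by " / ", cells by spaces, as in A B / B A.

F C D E B A / B E C D A F / D A F C E B / A B E F C D / E F A B D C / C D B A F E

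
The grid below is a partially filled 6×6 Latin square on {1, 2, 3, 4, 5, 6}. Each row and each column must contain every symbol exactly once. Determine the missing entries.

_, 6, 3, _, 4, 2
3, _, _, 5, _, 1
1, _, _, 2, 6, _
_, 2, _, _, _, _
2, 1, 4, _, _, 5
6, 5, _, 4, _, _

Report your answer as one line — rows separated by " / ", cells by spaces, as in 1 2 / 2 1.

5 6 3 1 4 2 / 3 4 6 5 2 1 / 1 3 5 2 6 4 / 4 2 1 3 5 6 / 2 1 4 6 3 5 / 6 5 2 4 1 3

At row 1, column 1: row 1 has {2,3,4,6}; column 1 has {1,2,3,6}; that leaves 5.
At row 1, column 4: row 1 has {2,3,4,5,6}; column 4 has {2,4,5}; that leaves 1.
At row 2, column 2: row 2 has {1,3,5}; column 2 has {1,2,5,6}; that leaves 4.
At row 2, column 5: row 2 has {1,3,4,5}; column 5 has {4,6}; that leaves 2.
At row 3, column 2: row 3 has {1,2,6}; column 2 has {1,2,4,5,6}; that leaves 3.
At row 3, column 3: row 3 has {1,2,3,6}; column 3 has {3,4}; that leaves 5.
At row 3, column 6: row 3 has {1,2,3,5,6}; column 6 has {1,2,5}; that leaves 4.
At row 4, column 1: row 4 has {2}; column 1 has {1,2,3,5,6}; that leaves 4.
At row 5, column 5: row 5 has {1,2,4,5}; column 5 has {2,4,6}; that leaves 3.
At row 6, column 5: row 6 has {4,5,6}; column 5 has {2,3,4,6}; that leaves 1.
At row 6, column 6: row 6 has {1,4,5,6}; column 6 has {1,2,4,5}; that leaves 3.
At row 2, column 3: row 2 has {1,2,3,4,5}; column 3 has {3,4,5}; that leaves 6.
At row 4, column 3: row 4 has {2,4}; column 3 has {3,4,5,6}; that leaves 1.
At row 4, column 5: row 4 has {1,2,4}; column 5 has {1,2,3,4,6}; that leaves 5.
At row 4, column 6: row 4 has {1,2,4,5}; column 6 has {1,2,3,4,5}; that leaves 6.
At row 5, column 4: row 5 has {1,2,3,4,5}; column 4 has {1,2,4,5}; that leaves 6.
At row 6, column 3: row 6 has {1,3,4,5,6}; column 3 has {1,3,4,5,6}; that leaves 2.
At row 4, column 4: row 4 has {1,2,4,5,6}; column 4 has {1,2,4,5,6}; that leaves 3.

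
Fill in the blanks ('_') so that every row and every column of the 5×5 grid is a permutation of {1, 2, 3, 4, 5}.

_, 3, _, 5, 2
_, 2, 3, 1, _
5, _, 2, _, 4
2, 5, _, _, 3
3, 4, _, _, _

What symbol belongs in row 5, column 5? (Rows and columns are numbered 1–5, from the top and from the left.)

(r2,c1): row 2 has {1,2,3}; column 1 has {2,3,5}, so it must be 4.
(r2,c5): row 2 has {1,2,3,4}; column 5 has {2,3,4}, so it must be 5.
(r3,c2): row 3 has {2,4,5}; column 2 has {2,3,4,5}, so it must be 1.
(r3,c4): row 3 has {1,2,4,5}; column 4 has {1,5}, so it must be 3.
(r4,c4): row 4 has {2,3,5}; column 4 has {1,3,5}, so it must be 4.
(r5,c4): row 5 has {3,4}; column 4 has {1,3,4,5}, so it must be 2.
(r5,c5): row 5 has {2,3,4}; column 5 has {2,3,4,5}, so it must be 1.

1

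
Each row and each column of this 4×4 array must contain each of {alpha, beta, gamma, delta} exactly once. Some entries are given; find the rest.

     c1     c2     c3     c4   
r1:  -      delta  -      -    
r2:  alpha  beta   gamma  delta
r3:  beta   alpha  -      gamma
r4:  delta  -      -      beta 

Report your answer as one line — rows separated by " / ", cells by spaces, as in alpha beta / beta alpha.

(r1,c1): row 1 has {delta}; column 1 has {alpha,beta,delta}, so it must be gamma.
(r1,c4): row 1 has {gamma,delta}; column 4 has {beta,gamma,delta}, so it must be alpha.
(r3,c3): row 3 has {alpha,beta,gamma}; column 3 has {gamma}, so it must be delta.
(r4,c2): row 4 has {beta,delta}; column 2 has {alpha,beta,delta}, so it must be gamma.
(r4,c3): row 4 has {beta,gamma,delta}; column 3 has {gamma,delta}, so it must be alpha.
(r1,c3): row 1 has {alpha,gamma,delta}; column 3 has {alpha,gamma,delta}, so it must be beta.

gamma delta beta alpha / alpha beta gamma delta / beta alpha delta gamma / delta gamma alpha beta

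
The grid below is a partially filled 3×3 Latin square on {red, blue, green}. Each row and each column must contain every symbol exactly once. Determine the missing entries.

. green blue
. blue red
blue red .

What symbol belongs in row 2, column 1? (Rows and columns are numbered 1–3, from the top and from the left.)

(r1,c1): row 1 has {blue,green}; column 1 has {blue}, so it must be red.
(r2,c1): row 2 has {red,blue}; column 1 has {red,blue}, so it must be green.

green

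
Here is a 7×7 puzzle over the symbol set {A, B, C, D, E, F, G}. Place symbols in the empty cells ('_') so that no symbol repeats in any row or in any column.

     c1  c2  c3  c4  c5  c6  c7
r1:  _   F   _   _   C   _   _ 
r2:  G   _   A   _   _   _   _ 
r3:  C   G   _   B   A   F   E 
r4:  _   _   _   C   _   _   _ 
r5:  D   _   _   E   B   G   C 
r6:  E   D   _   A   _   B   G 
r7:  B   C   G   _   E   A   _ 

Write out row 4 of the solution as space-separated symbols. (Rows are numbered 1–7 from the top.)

F B E C G D A

(r1,c1) = A
(r3,c3) = D
(r4,c1) = F
(r5,c2) = A
(r5,c3) = F
(r6,c3) = C
(r6,c5) = F
(r2,c5) = D
(r4,c5) = G
(r2,c4) = F
(r2,c7) = B
(r7,c4) = D
(r7,c7) = F
(r1,c4) = G
(r1,c7) = D
(r2,c2) = E
(r2,c6) = C
(r4,c2) = B
(r4,c3) = E
(r4,c6) = D
(r4,c7) = A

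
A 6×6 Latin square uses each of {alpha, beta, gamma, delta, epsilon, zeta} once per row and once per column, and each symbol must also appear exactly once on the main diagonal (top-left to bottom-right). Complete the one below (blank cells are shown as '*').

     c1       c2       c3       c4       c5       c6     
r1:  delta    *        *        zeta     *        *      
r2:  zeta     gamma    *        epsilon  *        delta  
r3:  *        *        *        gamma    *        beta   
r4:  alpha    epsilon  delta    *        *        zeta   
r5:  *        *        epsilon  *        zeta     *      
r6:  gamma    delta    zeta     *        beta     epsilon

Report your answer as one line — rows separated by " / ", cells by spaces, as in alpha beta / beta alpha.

At row 2, column 5: row 2 has {gamma,delta,epsilon,zeta}; column 5 has {beta,zeta}; that leaves alpha.
At row 3, column 1: row 3 has {beta,gamma}; column 1 has {alpha,gamma,delta,zeta}; that leaves epsilon.
At row 3, column 3: row 3 has {beta,gamma,epsilon}; column 3 has {delta,epsilon,zeta}; the diagonal has {gamma,delta,epsilon,zeta}; that leaves alpha.
At row 3, column 5: row 3 has {alpha,beta,gamma,epsilon}; column 5 has {alpha,beta,zeta}; that leaves delta.
At row 4, column 4: row 4 has {alpha,delta,epsilon,zeta}; column 4 has {gamma,epsilon,zeta}; the diagonal has {alpha,gamma,delta,epsilon,zeta}; that leaves beta.
At row 4, column 5: row 4 has {alpha,beta,delta,epsilon,zeta}; column 5 has {alpha,beta,delta,zeta}; that leaves gamma.
At row 5, column 1: row 5 has {epsilon,zeta}; column 1 has {alpha,gamma,delta,epsilon,zeta}; that leaves beta.
At row 5, column 2: row 5 has {beta,epsilon,zeta}; column 2 has {gamma,delta,epsilon}; that leaves alpha.
At row 5, column 4: row 5 has {alpha,beta,epsilon,zeta}; column 4 has {beta,gamma,epsilon,zeta}; that leaves delta.
At row 5, column 6: row 5 has {alpha,beta,delta,epsilon,zeta}; column 6 has {beta,delta,epsilon,zeta}; that leaves gamma.
At row 6, column 4: row 6 has {beta,gamma,delta,epsilon,zeta}; column 4 has {beta,gamma,delta,epsilon,zeta}; that leaves alpha.
At row 1, column 2: row 1 has {delta,zeta}; column 2 has {alpha,gamma,delta,epsilon}; that leaves beta.
At row 1, column 3: row 1 has {beta,delta,zeta}; column 3 has {alpha,delta,epsilon,zeta}; that leaves gamma.
At row 1, column 5: row 1 has {beta,gamma,delta,zeta}; column 5 has {alpha,beta,gamma,delta,zeta}; that leaves epsilon.
At row 1, column 6: row 1 has {beta,gamma,delta,epsilon,zeta}; column 6 has {beta,gamma,delta,epsilon,zeta}; that leaves alpha.
At row 2, column 3: row 2 has {alpha,gamma,delta,epsilon,zeta}; column 3 has {alpha,gamma,delta,epsilon,zeta}; that leaves beta.
At row 3, column 2: row 3 has {alpha,beta,gamma,delta,epsilon}; column 2 has {alpha,beta,gamma,delta,epsilon}; that leaves zeta.

delta beta gamma zeta epsilon alpha / zeta gamma beta epsilon alpha delta / epsilon zeta alpha gamma delta beta / alpha epsilon delta beta gamma zeta / beta alpha epsilon delta zeta gamma / gamma delta zeta alpha beta epsilon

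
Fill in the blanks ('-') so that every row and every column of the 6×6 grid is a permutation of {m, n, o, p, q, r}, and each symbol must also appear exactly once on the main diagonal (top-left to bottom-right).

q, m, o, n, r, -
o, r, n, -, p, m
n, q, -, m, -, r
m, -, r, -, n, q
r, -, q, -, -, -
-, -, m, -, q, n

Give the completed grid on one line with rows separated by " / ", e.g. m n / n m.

q m o n r p / o r n q p m / n q p m o r / m p r o n q / r n q p m o / p o m r q n

(r1,c6) = p
(r2,c4) = q
(r3,c3) = p
(r3,c5) = o
(r4,c4) = o
(r5,c4) = p
(r5,c5) = m
(r5,c6) = o
(r6,c1) = p
(r6,c2) = o
(r6,c4) = r
(r4,c2) = p
(r5,c2) = n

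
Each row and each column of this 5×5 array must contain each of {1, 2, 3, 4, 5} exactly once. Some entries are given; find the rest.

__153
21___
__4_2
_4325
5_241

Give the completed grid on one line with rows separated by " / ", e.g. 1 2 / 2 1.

4 2 1 5 3 / 2 1 5 3 4 / 3 5 4 1 2 / 1 4 3 2 5 / 5 3 2 4 1

At row 1, column 1: row 1 has {1,3,5}; column 1 has {2,5}; that leaves 4.
At row 1, column 2: row 1 has {1,3,4,5}; column 2 has {1,4}; that leaves 2.
At row 2, column 3: row 2 has {1,2}; column 3 has {1,2,3,4}; that leaves 5.
At row 2, column 4: row 2 has {1,2,5}; column 4 has {2,4,5}; that leaves 3.
At row 2, column 5: row 2 has {1,2,3,5}; column 5 has {1,2,3,5}; that leaves 4.
At row 3, column 4: row 3 has {2,4}; column 4 has {2,3,4,5}; that leaves 1.
At row 4, column 1: row 4 has {2,3,4,5}; column 1 has {2,4,5}; that leaves 1.
At row 5, column 2: row 5 has {1,2,4,5}; column 2 has {1,2,4}; that leaves 3.
At row 3, column 1: row 3 has {1,2,4}; column 1 has {1,2,4,5}; that leaves 3.
At row 3, column 2: row 3 has {1,2,3,4}; column 2 has {1,2,3,4}; that leaves 5.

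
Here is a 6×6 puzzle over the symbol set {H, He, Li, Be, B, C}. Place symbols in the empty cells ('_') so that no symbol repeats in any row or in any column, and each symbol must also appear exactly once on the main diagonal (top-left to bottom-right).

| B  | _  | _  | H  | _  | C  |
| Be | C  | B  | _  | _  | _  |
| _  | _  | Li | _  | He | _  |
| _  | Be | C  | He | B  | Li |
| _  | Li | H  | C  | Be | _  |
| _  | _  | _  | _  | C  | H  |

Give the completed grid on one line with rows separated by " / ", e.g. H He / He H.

B He Be H Li C / Be C B Li H He / C H Li B He Be / H Be C He B Li / He Li H C Be B / Li B He Be C H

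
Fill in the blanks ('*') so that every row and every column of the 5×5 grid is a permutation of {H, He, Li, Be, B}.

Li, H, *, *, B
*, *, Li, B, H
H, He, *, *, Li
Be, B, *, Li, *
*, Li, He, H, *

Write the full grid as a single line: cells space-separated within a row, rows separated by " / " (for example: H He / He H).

At row 1, column 3: row 1 has {H,Li,B}; column 3 has {He,Li}; that leaves Be.
At row 1, column 4: row 1 has {H,Li,Be,B}; column 4 has {H,Li,B}; that leaves He.
At row 2, column 1: row 2 has {H,Li,B}; column 1 has {H,Li,Be}; that leaves He.
At row 2, column 2: row 2 has {H,He,Li,B}; column 2 has {H,He,Li,B}; that leaves Be.
At row 3, column 3: row 3 has {H,He,Li}; column 3 has {He,Li,Be}; that leaves B.
At row 3, column 4: row 3 has {H,He,Li,B}; column 4 has {H,He,Li,B}; that leaves Be.
At row 4, column 3: row 4 has {Li,Be,B}; column 3 has {He,Li,Be,B}; that leaves H.
At row 4, column 5: row 4 has {H,Li,Be,B}; column 5 has {H,Li,B}; that leaves He.
At row 5, column 1: row 5 has {H,He,Li}; column 1 has {H,He,Li,Be}; that leaves B.
At row 5, column 5: row 5 has {H,He,Li,B}; column 5 has {H,He,Li,B}; that leaves Be.

Li H Be He B / He Be Li B H / H He B Be Li / Be B H Li He / B Li He H Be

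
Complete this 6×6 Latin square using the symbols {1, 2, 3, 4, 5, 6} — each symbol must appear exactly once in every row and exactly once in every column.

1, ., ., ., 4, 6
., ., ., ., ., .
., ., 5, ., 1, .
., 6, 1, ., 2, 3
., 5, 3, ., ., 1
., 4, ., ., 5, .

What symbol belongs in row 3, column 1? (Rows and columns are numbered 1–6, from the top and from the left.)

(r1,c3): row 1 has {1,4,6}; column 3 has {1,3,5}, so it must be 2.
(r5,c5): row 5 has {1,3,5}; column 5 has {1,2,4,5}, so it must be 6.
(r6,c3): row 6 has {4,5}; column 3 has {1,2,3,5}, so it must be 6.
(r6,c6): row 6 has {4,5,6}; column 6 has {1,3,6}, so it must be 2.
(r1,c2): row 1 has {1,2,4,6}; column 2 has {4,5,6}, so it must be 3.
(r1,c4): row 1 has {1,2,3,4,6}; column 4 is empty so far, so it must be 5.
(r2,c3): row 2 is empty so far; column 3 has {1,2,3,5,6}, so it must be 4.
(r2,c5): row 2 has {4}; column 5 has {1,2,4,5,6}, so it must be 3.
(r2,c6): row 2 has {3,4}; column 6 has {1,2,3,6}, so it must be 5.
(r3,c2): row 3 has {1,5}; column 2 has {3,4,5,6}, so it must be 2.
(r3,c6): row 3 has {1,2,5}; column 6 has {1,2,3,5,6}, so it must be 4.
(r4,c4): row 4 has {1,2,3,6}; column 4 has {5}, so it must be 4.
(r5,c4): row 5 has {1,3,5,6}; column 4 has {4,5}, so it must be 2.
(r6,c1): row 6 has {2,4,5,6}; column 1 has {1}, so it must be 3.
(r6,c4): row 6 has {2,3,4,5,6}; column 4 has {2,4,5}, so it must be 1.
(r2,c2): row 2 has {3,4,5}; column 2 has {2,3,4,5,6}, so it must be 1.
(r2,c4): row 2 has {1,3,4,5}; column 4 has {1,2,4,5}, so it must be 6.
(r3,c1): row 3 has {1,2,4,5}; column 1 has {1,3}, so it must be 6.

6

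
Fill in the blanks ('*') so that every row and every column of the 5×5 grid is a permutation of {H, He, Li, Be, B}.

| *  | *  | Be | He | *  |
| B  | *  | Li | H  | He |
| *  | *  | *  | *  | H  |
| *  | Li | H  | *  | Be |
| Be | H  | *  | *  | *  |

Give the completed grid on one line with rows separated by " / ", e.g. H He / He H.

H B Be He Li / B Be Li H He / Li He B Be H / He Li H B Be / Be H He Li B

(r1,c2) = B
(r1,c5) = Li
(r2,c2) = Be
(r3,c2) = He
(r3,c3) = B
(r4,c1) = He
(r4,c4) = B
(r5,c3) = He
(r5,c4) = Li
(r5,c5) = B
(r1,c1) = H
(r3,c1) = Li
(r3,c4) = Be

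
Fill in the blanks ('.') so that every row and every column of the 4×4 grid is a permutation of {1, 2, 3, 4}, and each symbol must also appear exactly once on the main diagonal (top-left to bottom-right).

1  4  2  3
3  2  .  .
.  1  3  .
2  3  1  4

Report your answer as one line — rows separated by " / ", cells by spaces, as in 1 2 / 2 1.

1 4 2 3 / 3 2 4 1 / 4 1 3 2 / 2 3 1 4

(r2,c3) = 4
(r2,c4) = 1
(r3,c1) = 4
(r3,c4) = 2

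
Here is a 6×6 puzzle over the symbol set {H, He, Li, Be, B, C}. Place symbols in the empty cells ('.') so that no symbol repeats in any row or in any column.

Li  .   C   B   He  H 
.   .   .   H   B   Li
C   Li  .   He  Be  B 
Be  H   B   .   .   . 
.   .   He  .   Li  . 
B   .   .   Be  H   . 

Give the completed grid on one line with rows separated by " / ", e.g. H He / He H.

(r1,c2): row 1 has {H,He,Li,B,C}; column 2 has {H,Li}, so it must be Be.
(r2,c1): row 2 has {H,Li,B}; column 1 has {Li,Be,B,C}, so it must be He.
(r2,c2): row 2 has {H,He,Li,B}; column 2 has {H,Li,Be}, so it must be C.
(r2,c3): row 2 has {H,He,Li,B,C}; column 3 has {He,B,C}, so it must be Be.
(r3,c3): row 3 has {He,Li,Be,B,C}; column 3 has {He,Be,B,C}, so it must be H.
(r4,c5): row 4 has {H,Be,B}; column 5 has {H,He,Li,Be,B}, so it must be C.
(r4,c6): row 4 has {H,Be,B,C}; column 6 has {H,Li,B}, so it must be He.
(r5,c1): row 5 has {He,Li}; column 1 has {He,Li,Be,B,C}, so it must be H.
(r5,c2): row 5 has {H,He,Li}; column 2 has {H,Li,Be,C}, so it must be B.
(r5,c4): row 5 has {H,He,Li,B}; column 4 has {H,He,Be,B}, so it must be C.
(r5,c6): row 5 has {H,He,Li,B,C}; column 6 has {H,He,Li,B}, so it must be Be.
(r6,c2): row 6 has {H,Be,B}; column 2 has {H,Li,Be,B,C}, so it must be He.
(r6,c3): row 6 has {H,He,Be,B}; column 3 has {H,He,Be,B,C}, so it must be Li.
(r6,c6): row 6 has {H,He,Li,Be,B}; column 6 has {H,He,Li,Be,B}, so it must be C.
(r4,c4): row 4 has {H,He,Be,B,C}; column 4 has {H,He,Be,B,C}, so it must be Li.

Li Be C B He H / He C Be H B Li / C Li H He Be B / Be H B Li C He / H B He C Li Be / B He Li Be H C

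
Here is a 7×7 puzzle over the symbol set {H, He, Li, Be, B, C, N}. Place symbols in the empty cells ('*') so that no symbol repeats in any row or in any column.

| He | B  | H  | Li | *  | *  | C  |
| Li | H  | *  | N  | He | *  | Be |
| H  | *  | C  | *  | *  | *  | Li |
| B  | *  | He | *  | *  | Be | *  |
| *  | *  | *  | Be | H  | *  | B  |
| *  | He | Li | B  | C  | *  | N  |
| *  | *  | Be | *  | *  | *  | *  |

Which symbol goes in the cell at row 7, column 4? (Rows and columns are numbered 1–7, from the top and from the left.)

Cell (r1,c6): row 1 has {H,He,Li,B,C}; column 6 has {Be} → N.
Cell (r2,c3): row 2 has {H,He,Li,Be,N}; column 3 has {H,He,Li,Be,C} → B.
Cell (r2,c6): row 2 has {H,He,Li,Be,B,N}; column 6 has {Be,N} → C.
Cell (r3,c4): row 3 has {H,Li,C}; column 4 has {Li,Be,B,N} → He.
Cell (r3,c6): row 3 has {H,He,Li,C}; column 6 has {Be,C,N} → B.
Cell (r4,c7): row 4 has {He,Be,B}; column 7 has {Li,Be,B,C,N} → H.
Cell (r5,c3): row 5 has {H,Be,B}; column 3 has {H,He,Li,Be,B,C} → N.
Cell (r6,c1): row 6 has {He,Li,B,C,N}; column 1 has {H,He,Li,B} → Be.
Cell (r6,c6): row 6 has {He,Li,Be,B,C,N}; column 6 has {Be,B,C,N} → H.
Cell (r7,c7): row 7 has {Be}; column 7 has {H,Li,Be,B,C,N} → He.
Cell (r1,c5): row 1 has {H,He,Li,B,C,N}; column 5 has {H,He,C} → Be.
Cell (r3,c5): row 3 has {H,He,Li,B,C}; column 5 has {H,He,Be,C} → N.
Cell (r4,c4): row 4 has {H,He,Be,B}; column 4 has {He,Li,Be,B,N} → C.
Cell (r4,c5): row 4 has {H,He,Be,B,C}; column 5 has {H,He,Be,C,N} → Li.
Cell (r5,c1): row 5 has {H,Be,B,N}; column 1 has {H,He,Li,Be,B} → C.
Cell (r5,c2): row 5 has {H,Be,B,C,N}; column 2 has {H,He,B} → Li.
Cell (r5,c6): row 5 has {H,Li,Be,B,C,N}; column 6 has {H,Be,B,C,N} → He.
Cell (r7,c1): row 7 has {He,Be}; column 1 has {H,He,Li,Be,B,C} → N.
Cell (r7,c2): row 7 has {He,Be,N}; column 2 has {H,He,Li,B} → C.
Cell (r7,c4): row 7 has {He,Be,C,N}; column 4 has {He,Li,Be,B,C,N} → H.

H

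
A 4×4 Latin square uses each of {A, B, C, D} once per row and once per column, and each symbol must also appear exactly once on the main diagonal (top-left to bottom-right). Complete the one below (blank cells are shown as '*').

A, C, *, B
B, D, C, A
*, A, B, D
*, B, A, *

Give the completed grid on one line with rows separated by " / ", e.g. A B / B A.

A C D B / B D C A / C A B D / D B A C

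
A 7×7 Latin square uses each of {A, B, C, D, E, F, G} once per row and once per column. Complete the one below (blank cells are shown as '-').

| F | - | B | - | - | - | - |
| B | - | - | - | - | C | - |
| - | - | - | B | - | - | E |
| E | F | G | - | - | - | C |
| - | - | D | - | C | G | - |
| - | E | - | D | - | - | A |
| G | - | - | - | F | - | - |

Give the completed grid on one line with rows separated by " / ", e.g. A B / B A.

F C B G E A D / B A E F D C G / D G C B A F E / E F G A B D C / A B D E C G F / C E F D G B A / G D A C F E B

row 4 has {C,E,F,G}; column 4 has {B,D} — only A is left for (r4,c4).
row 5 has {C,D,G}; column 1 has {B,E,F,G} — only A is left for (r5,c1).
row 5 has {A,C,D,G}; column 2 has {E,F} — only B is left for (r5,c2).
row 5 has {A,B,C,D,G}; column 7 has {A,C,E} — only F is left for (r5,c7).
row 6 has {A,D,E}; column 1 has {A,B,E,F,G} — only C is left for (r6,c1).
row 6 has {A,C,D,E}; column 3 has {B,D,G} — only F is left for (r6,c3).
row 6 has {A,C,D,E,F}; column 6 has {C,G} — only B is left for (r6,c6).
row 3 has {B,E}; column 1 has {A,B,C,E,F,G} — only D is left for (r3,c1).
row 4 has {A,C,E,F,G}; column 6 has {B,C,G} — only D is left for (r4,c6).
row 5 has {A,B,C,D,F,G}; column 4 has {A,B,D} — only E is left for (r5,c4).
row 6 has {A,B,C,D,E,F}; column 5 has {C,F} — only G is left for (r6,c5).
row 7 has {F,G}; column 4 has {A,B,D,E} — only C is left for (r7,c4).
row 1 has {B,F}; column 4 has {A,B,C,D,E} — only G is left for (r1,c4).
row 1 has {B,F,G}; column 7 has {A,C,E,F} — only D is left for (r1,c7).
row 2 has {B,C}; column 4 has {A,B,C,D,E,G} — only F is left for (r2,c4).
row 2 has {B,C,F}; column 7 has {A,C,D,E,F} — only G is left for (r2,c7).
row 3 has {B,D,E}; column 5 has {C,F,G} — only A is left for (r3,c5).
row 3 has {A,B,D,E}; column 6 has {B,C,D,G} — only F is left for (r3,c6).
row 4 has {A,C,D,E,F,G}; column 5 has {A,C,F,G} — only B is left for (r4,c5).
row 7 has {C,F,G}; column 7 has {A,C,D,E,F,G} — only B is left for (r7,c7).
row 1 has {B,D,F,G}; column 5 has {A,B,C,F,G} — only E is left for (r1,c5).
row 1 has {B,D,E,F,G}; column 6 has {B,C,D,F,G} — only A is left for (r1,c6).
row 2 has {B,C,F,G}; column 5 has {A,B,C,E,F,G} — only D is left for (r2,c5).
row 3 has {A,B,D,E,F}; column 3 has {B,D,F,G} — only C is left for (r3,c3).
row 7 has {B,C,F,G}; column 6 has {A,B,C,D,F,G} — only E is left for (r7,c6).
row 1 has {A,B,D,E,F,G}; column 2 has {B,E,F} — only C is left for (r1,c2).
row 2 has {B,C,D,F,G}; column 2 has {B,C,E,F} — only A is left for (r2,c2).
row 2 has {A,B,C,D,F,G}; column 3 has {B,C,D,F,G} — only E is left for (r2,c3).
row 3 has {A,B,C,D,E,F}; column 2 has {A,B,C,E,F} — only G is left for (r3,c2).
row 7 has {B,C,E,F,G}; column 2 has {A,B,C,E,F,G} — only D is left for (r7,c2).
row 7 has {B,C,D,E,F,G}; column 3 has {B,C,D,E,F,G} — only A is left for (r7,c3).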